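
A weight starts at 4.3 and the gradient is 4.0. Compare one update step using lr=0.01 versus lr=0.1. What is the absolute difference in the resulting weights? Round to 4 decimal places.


With lr=0.01: w_new = 4.3 - 0.01 * 4.0 = 4.26
With lr=0.1: w_new = 4.3 - 0.1 * 4.0 = 3.9
Absolute difference = |4.26 - 3.9|
= 0.3600

0.3600


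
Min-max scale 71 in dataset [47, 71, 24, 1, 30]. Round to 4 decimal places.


Min = 1, Max = 71
Range = 71 - 1 = 70
Scaled = (x - min) / (max - min)
= (71 - 1) / 70
= 70 / 70
= 1.0000

1.0000


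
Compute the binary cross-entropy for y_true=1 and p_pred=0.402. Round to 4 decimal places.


For y=1: Loss = -log(p)
= -log(0.402)
= -(-0.9113)
= 0.9113

0.9113


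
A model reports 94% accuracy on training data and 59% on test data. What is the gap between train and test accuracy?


Gap = train_accuracy - test_accuracy
= 94 - 59
= 35%
This large gap strongly indicates overfitting.

35


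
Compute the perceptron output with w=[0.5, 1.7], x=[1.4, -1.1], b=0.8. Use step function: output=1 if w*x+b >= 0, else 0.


z = w . x + b
= 0.5*1.4 + 1.7*-1.1 + 0.8
= 0.7 + -1.87 + 0.8
= -1.17 + 0.8
= -0.37
Since z = -0.37 < 0, output = 0

0


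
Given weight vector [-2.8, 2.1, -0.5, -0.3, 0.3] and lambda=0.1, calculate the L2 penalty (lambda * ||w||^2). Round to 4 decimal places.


Squaring each weight:
(-2.8)^2 = 7.84
2.1^2 = 4.41
(-0.5)^2 = 0.25
(-0.3)^2 = 0.09
0.3^2 = 0.09
Sum of squares = 12.68
Penalty = 0.1 * 12.68 = 1.2680

1.2680


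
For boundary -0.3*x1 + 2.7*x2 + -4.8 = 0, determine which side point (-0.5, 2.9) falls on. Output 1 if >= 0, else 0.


Compute -0.3 * -0.5 + 2.7 * 2.9 + -4.8
= 0.15 + 7.83 + -4.8
= 3.18
Since 3.18 >= 0, the point is on the positive side.

1


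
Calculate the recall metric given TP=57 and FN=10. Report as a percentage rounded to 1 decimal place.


Recall = TP / (TP + FN) * 100
= 57 / (57 + 10)
= 57 / 67
= 0.8507
= 85.1%

85.1


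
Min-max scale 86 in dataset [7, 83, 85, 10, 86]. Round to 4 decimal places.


Min = 7, Max = 86
Range = 86 - 7 = 79
Scaled = (x - min) / (max - min)
= (86 - 7) / 79
= 79 / 79
= 1.0000

1.0000


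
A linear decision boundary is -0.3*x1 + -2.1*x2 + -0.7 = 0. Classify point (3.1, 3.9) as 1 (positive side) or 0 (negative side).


Compute -0.3 * 3.1 + -2.1 * 3.9 + -0.7
= -0.93 + -8.19 + -0.7
= -9.82
Since -9.82 < 0, the point is on the negative side.

0


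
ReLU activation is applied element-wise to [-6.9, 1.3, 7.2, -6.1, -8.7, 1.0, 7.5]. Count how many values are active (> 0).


ReLU(x) = max(0, x) for each element:
ReLU(-6.9) = 0
ReLU(1.3) = 1.3
ReLU(7.2) = 7.2
ReLU(-6.1) = 0
ReLU(-8.7) = 0
ReLU(1.0) = 1.0
ReLU(7.5) = 7.5
Active neurons (>0): 4

4


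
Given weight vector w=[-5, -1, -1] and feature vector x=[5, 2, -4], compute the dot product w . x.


Element-wise products:
-5 * 5 = -25
-1 * 2 = -2
-1 * -4 = 4
Sum = -25 + -2 + 4
= -23

-23


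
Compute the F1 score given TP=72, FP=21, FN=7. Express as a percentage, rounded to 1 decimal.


Precision = TP / (TP + FP) = 72 / 93 = 0.7742
Recall = TP / (TP + FN) = 72 / 79 = 0.9114
F1 = 2 * P * R / (P + R)
= 2 * 0.7742 * 0.9114 / (0.7742 + 0.9114)
= 1.4112 / 1.6856
= 0.8372
As percentage: 83.7%

83.7


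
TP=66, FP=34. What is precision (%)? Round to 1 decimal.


Precision = TP / (TP + FP) * 100
= 66 / (66 + 34)
= 66 / 100
= 0.66
= 66.0%

66.0


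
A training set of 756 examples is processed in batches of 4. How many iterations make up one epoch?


Iterations per epoch = dataset_size / batch_size
= 756 / 4
= 189

189


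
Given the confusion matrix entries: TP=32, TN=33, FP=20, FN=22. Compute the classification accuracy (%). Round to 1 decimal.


Accuracy = (TP + TN) / (TP + TN + FP + FN) * 100
= (32 + 33) / (32 + 33 + 20 + 22)
= 65 / 107
= 0.6075
= 60.7%

60.7


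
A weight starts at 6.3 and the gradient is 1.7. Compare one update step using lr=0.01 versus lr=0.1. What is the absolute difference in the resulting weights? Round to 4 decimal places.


With lr=0.01: w_new = 6.3 - 0.01 * 1.7 = 6.283
With lr=0.1: w_new = 6.3 - 0.1 * 1.7 = 6.13
Absolute difference = |6.283 - 6.13|
= 0.1530

0.1530


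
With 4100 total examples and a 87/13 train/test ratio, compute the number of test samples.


Train samples = 4100 * 87% = 3567
Test samples = 4100 - 3567
= 533

533


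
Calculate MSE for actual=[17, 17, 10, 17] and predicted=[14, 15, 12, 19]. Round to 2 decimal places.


Differences: [3, 2, -2, -2]
Squared errors: [9, 4, 4, 4]
Sum of squared errors = 21
MSE = 21 / 4 = 5.25

5.25


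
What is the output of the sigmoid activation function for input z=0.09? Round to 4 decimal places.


sigmoid(z) = 1 / (1 + exp(-z))
exp(-(0.09)) = exp(-0.09) = 0.9139
1 + 0.9139 = 1.9139
1 / 1.9139 = 0.5225

0.5225


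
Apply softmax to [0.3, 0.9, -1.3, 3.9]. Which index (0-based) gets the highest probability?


Softmax is a monotonic transformation, so it preserves the argmax.
We need to find the index of the maximum logit.
Index 0: 0.3
Index 1: 0.9
Index 2: -1.3
Index 3: 3.9
Maximum logit = 3.9 at index 3

3


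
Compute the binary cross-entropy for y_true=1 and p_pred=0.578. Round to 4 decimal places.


For y=1: Loss = -log(p)
= -log(0.578)
= -(-0.5482)
= 0.5482

0.5482


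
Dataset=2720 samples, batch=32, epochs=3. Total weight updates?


Iterations per epoch = 2720 / 32 = 85
Total updates = iterations_per_epoch * epochs
= 85 * 3
= 255

255


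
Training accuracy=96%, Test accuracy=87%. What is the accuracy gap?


Gap = train_accuracy - test_accuracy
= 96 - 87
= 9%
This moderate gap may indicate mild overfitting.

9


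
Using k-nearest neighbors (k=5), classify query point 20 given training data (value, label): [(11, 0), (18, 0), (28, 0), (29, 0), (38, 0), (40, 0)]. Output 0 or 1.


Distances from query 20:
Point 18 (class 0): distance = 2
Point 28 (class 0): distance = 8
Point 11 (class 0): distance = 9
Point 29 (class 0): distance = 9
Point 38 (class 0): distance = 18
K=5 nearest neighbors: classes = [0, 0, 0, 0, 0]
Votes for class 1: 0 / 5
Majority vote => class 0

0


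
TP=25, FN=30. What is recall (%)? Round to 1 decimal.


Recall = TP / (TP + FN) * 100
= 25 / (25 + 30)
= 25 / 55
= 0.4545
= 45.5%

45.5


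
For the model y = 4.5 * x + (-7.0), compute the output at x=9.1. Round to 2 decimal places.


y = 4.5 * 9.1 + (-7.0)
= 40.95 + (-7.0)
= 33.95

33.95


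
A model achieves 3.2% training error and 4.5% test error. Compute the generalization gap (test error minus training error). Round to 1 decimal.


Generalization gap = test_error - train_error
= 4.5 - 3.2
= 1.3%
A small gap suggests good generalization.

1.3


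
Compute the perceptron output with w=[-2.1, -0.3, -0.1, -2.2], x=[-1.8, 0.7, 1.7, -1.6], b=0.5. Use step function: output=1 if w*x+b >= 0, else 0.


z = w . x + b
= -2.1*-1.8 + -0.3*0.7 + -0.1*1.7 + -2.2*-1.6 + 0.5
= 3.78 + -0.21 + -0.17 + 3.52 + 0.5
= 6.92 + 0.5
= 7.42
Since z = 7.42 >= 0, output = 1

1


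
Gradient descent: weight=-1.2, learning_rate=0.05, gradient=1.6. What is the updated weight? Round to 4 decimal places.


w_new = w_old - lr * gradient
= -1.2 - 0.05 * 1.6
= -1.2 - (0.08)
= -1.2800

-1.2800


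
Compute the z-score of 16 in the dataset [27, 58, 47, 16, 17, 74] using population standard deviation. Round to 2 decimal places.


Mean = (27 + 58 + 47 + 16 + 17 + 74) / 6 = 39.8333
Variance = sum((x_i - mean)^2) / n = 467.1389
Std = sqrt(467.1389) = 21.6134
Z = (x - mean) / std
= (16 - 39.8333) / 21.6134
= -23.8333 / 21.6134
= -1.10

-1.10


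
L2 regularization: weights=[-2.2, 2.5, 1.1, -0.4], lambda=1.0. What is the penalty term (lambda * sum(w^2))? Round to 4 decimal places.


Squaring each weight:
(-2.2)^2 = 4.84
2.5^2 = 6.25
1.1^2 = 1.21
(-0.4)^2 = 0.16
Sum of squares = 12.46
Penalty = 1.0 * 12.46 = 12.4600

12.4600


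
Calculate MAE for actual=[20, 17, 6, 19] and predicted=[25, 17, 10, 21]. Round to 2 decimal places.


Absolute errors: [5, 0, 4, 2]
Sum of absolute errors = 11
MAE = 11 / 4 = 2.75

2.75


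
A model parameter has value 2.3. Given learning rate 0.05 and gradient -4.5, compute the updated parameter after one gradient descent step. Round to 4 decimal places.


w_new = w_old - lr * gradient
= 2.3 - 0.05 * -4.5
= 2.3 - (-0.225)
= 2.5250

2.5250


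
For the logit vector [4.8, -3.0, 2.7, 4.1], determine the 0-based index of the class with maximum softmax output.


Softmax is a monotonic transformation, so it preserves the argmax.
We need to find the index of the maximum logit.
Index 0: 4.8
Index 1: -3.0
Index 2: 2.7
Index 3: 4.1
Maximum logit = 4.8 at index 0

0


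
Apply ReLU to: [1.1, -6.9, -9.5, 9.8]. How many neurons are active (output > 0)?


ReLU(x) = max(0, x) for each element:
ReLU(1.1) = 1.1
ReLU(-6.9) = 0
ReLU(-9.5) = 0
ReLU(9.8) = 9.8
Active neurons (>0): 2

2


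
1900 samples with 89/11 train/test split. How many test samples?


Train samples = 1900 * 89% = 1691
Test samples = 1900 - 1691
= 209

209


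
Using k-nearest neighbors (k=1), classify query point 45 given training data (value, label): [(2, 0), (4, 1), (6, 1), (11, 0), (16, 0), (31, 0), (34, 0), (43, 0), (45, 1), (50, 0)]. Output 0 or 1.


Distances from query 45:
Point 45 (class 1): distance = 0
K=1 nearest neighbors: classes = [1]
Votes for class 1: 1 / 1
Majority vote => class 1

1


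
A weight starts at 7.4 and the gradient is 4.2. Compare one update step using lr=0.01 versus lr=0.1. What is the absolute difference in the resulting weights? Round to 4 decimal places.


With lr=0.01: w_new = 7.4 - 0.01 * 4.2 = 7.358
With lr=0.1: w_new = 7.4 - 0.1 * 4.2 = 6.98
Absolute difference = |7.358 - 6.98|
= 0.3780

0.3780


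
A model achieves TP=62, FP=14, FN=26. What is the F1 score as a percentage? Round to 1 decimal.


Precision = TP / (TP + FP) = 62 / 76 = 0.8158
Recall = TP / (TP + FN) = 62 / 88 = 0.7045
F1 = 2 * P * R / (P + R)
= 2 * 0.8158 * 0.7045 / (0.8158 + 0.7045)
= 1.1495 / 1.5203
= 0.7561
As percentage: 75.6%

75.6


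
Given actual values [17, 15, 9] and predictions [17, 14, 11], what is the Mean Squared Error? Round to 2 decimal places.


Differences: [0, 1, -2]
Squared errors: [0, 1, 4]
Sum of squared errors = 5
MSE = 5 / 3 = 1.67

1.67


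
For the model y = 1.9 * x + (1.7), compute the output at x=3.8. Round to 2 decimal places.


y = 1.9 * 3.8 + (1.7)
= 7.22 + (1.7)
= 8.92

8.92


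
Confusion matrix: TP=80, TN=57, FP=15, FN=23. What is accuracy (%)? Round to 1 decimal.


Accuracy = (TP + TN) / (TP + TN + FP + FN) * 100
= (80 + 57) / (80 + 57 + 15 + 23)
= 137 / 175
= 0.7829
= 78.3%

78.3


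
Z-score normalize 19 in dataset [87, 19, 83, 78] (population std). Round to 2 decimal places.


Mean = (87 + 19 + 83 + 78) / 4 = 66.75
Variance = sum((x_i - mean)^2) / n = 770.1875
Std = sqrt(770.1875) = 27.7523
Z = (x - mean) / std
= (19 - 66.75) / 27.7523
= -47.75 / 27.7523
= -1.72

-1.72


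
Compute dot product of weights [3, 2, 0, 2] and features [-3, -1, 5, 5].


Element-wise products:
3 * -3 = -9
2 * -1 = -2
0 * 5 = 0
2 * 5 = 10
Sum = -9 + -2 + 0 + 10
= -1

-1


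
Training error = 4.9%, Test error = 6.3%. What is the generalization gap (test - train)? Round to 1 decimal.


Generalization gap = test_error - train_error
= 6.3 - 4.9
= 1.4%
A small gap suggests good generalization.

1.4


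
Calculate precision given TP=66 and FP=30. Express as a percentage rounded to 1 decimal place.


Precision = TP / (TP + FP) * 100
= 66 / (66 + 30)
= 66 / 96
= 0.6875
= 68.8%

68.8


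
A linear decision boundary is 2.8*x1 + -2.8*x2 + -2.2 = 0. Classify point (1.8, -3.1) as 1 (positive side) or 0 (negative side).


Compute 2.8 * 1.8 + -2.8 * -3.1 + -2.2
= 5.04 + 8.68 + -2.2
= 11.52
Since 11.52 >= 0, the point is on the positive side.

1


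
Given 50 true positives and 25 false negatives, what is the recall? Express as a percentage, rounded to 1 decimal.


Recall = TP / (TP + FN) * 100
= 50 / (50 + 25)
= 50 / 75
= 0.6667
= 66.7%

66.7


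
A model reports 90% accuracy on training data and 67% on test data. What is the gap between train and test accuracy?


Gap = train_accuracy - test_accuracy
= 90 - 67
= 23%
This large gap strongly indicates overfitting.

23


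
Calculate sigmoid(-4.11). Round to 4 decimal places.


sigmoid(z) = 1 / (1 + exp(-z))
exp(-(-4.11)) = exp(4.11) = 60.9467
1 + 60.9467 = 61.9467
1 / 61.9467 = 0.0161

0.0161


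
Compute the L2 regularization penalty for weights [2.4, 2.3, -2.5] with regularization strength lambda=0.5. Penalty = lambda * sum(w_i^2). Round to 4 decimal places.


Squaring each weight:
2.4^2 = 5.76
2.3^2 = 5.29
(-2.5)^2 = 6.25
Sum of squares = 17.3
Penalty = 0.5 * 17.3 = 8.6500

8.6500


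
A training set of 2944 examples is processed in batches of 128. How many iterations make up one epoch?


Iterations per epoch = dataset_size / batch_size
= 2944 / 128
= 23

23


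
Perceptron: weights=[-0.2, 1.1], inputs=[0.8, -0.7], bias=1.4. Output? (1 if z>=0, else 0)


z = w . x + b
= -0.2*0.8 + 1.1*-0.7 + 1.4
= -0.16 + -0.77 + 1.4
= -0.93 + 1.4
= 0.47
Since z = 0.47 >= 0, output = 1

1


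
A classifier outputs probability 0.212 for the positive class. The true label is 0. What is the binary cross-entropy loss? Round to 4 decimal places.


For y=0: Loss = -log(1-p)
= -log(1 - 0.212)
= -log(0.788)
= -(-0.2383)
= 0.2383

0.2383


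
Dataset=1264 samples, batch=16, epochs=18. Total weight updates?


Iterations per epoch = 1264 / 16 = 79
Total updates = iterations_per_epoch * epochs
= 79 * 18
= 1422

1422


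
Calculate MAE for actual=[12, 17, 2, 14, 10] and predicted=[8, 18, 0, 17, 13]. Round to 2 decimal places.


Absolute errors: [4, 1, 2, 3, 3]
Sum of absolute errors = 13
MAE = 13 / 5 = 2.60

2.60


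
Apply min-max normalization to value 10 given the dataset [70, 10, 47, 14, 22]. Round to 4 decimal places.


Min = 10, Max = 70
Range = 70 - 10 = 60
Scaled = (x - min) / (max - min)
= (10 - 10) / 60
= 0 / 60
= 0.0000

0.0000


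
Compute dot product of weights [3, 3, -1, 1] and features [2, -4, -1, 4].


Element-wise products:
3 * 2 = 6
3 * -4 = -12
-1 * -1 = 1
1 * 4 = 4
Sum = 6 + -12 + 1 + 4
= -1

-1


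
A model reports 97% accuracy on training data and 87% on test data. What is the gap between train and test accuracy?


Gap = train_accuracy - test_accuracy
= 97 - 87
= 10%
This moderate gap may indicate mild overfitting.

10


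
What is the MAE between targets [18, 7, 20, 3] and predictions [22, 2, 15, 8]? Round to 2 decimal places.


Absolute errors: [4, 5, 5, 5]
Sum of absolute errors = 19
MAE = 19 / 4 = 4.75

4.75


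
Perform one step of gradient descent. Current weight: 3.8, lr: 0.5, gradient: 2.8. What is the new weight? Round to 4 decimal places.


w_new = w_old - lr * gradient
= 3.8 - 0.5 * 2.8
= 3.8 - (1.4)
= 2.4000

2.4000


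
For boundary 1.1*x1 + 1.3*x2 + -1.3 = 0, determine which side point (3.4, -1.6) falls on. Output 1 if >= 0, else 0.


Compute 1.1 * 3.4 + 1.3 * -1.6 + -1.3
= 3.74 + -2.08 + -1.3
= 0.36
Since 0.36 >= 0, the point is on the positive side.

1


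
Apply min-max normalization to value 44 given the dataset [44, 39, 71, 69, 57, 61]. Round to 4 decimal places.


Min = 39, Max = 71
Range = 71 - 39 = 32
Scaled = (x - min) / (max - min)
= (44 - 39) / 32
= 5 / 32
= 0.1563

0.1563


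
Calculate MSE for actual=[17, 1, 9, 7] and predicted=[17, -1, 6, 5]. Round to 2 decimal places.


Differences: [0, 2, 3, 2]
Squared errors: [0, 4, 9, 4]
Sum of squared errors = 17
MSE = 17 / 4 = 4.25

4.25


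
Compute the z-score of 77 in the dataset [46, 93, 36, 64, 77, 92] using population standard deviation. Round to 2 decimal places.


Mean = (46 + 93 + 36 + 64 + 77 + 92) / 6 = 68.0
Variance = sum((x_i - mean)^2) / n = 467.6667
Std = sqrt(467.6667) = 21.6256
Z = (x - mean) / std
= (77 - 68.0) / 21.6256
= 9.0 / 21.6256
= 0.42

0.42


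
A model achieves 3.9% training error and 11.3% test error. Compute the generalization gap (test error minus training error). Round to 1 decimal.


Generalization gap = test_error - train_error
= 11.3 - 3.9
= 7.4%
A moderate gap.

7.4


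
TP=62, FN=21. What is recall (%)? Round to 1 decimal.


Recall = TP / (TP + FN) * 100
= 62 / (62 + 21)
= 62 / 83
= 0.747
= 74.7%

74.7


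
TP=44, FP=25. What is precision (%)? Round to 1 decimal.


Precision = TP / (TP + FP) * 100
= 44 / (44 + 25)
= 44 / 69
= 0.6377
= 63.8%

63.8


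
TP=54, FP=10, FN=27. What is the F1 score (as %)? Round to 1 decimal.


Precision = TP / (TP + FP) = 54 / 64 = 0.8438
Recall = TP / (TP + FN) = 54 / 81 = 0.6667
F1 = 2 * P * R / (P + R)
= 2 * 0.8438 * 0.6667 / (0.8438 + 0.6667)
= 1.125 / 1.5104
= 0.7448
As percentage: 74.5%

74.5


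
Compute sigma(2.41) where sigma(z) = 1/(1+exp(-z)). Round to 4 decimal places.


sigmoid(z) = 1 / (1 + exp(-z))
exp(-(2.41)) = exp(-2.41) = 0.0898
1 + 0.0898 = 1.0898
1 / 1.0898 = 0.9176

0.9176


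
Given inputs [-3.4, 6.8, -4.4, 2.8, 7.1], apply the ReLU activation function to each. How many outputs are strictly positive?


ReLU(x) = max(0, x) for each element:
ReLU(-3.4) = 0
ReLU(6.8) = 6.8
ReLU(-4.4) = 0
ReLU(2.8) = 2.8
ReLU(7.1) = 7.1
Active neurons (>0): 3

3


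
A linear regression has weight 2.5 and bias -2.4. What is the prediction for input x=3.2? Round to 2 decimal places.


y = 2.5 * 3.2 + (-2.4)
= 8.0 + (-2.4)
= 5.60

5.60


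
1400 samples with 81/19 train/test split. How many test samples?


Train samples = 1400 * 81% = 1134
Test samples = 1400 - 1134
= 266

266


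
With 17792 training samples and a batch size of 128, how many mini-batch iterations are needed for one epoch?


Iterations per epoch = dataset_size / batch_size
= 17792 / 128
= 139

139


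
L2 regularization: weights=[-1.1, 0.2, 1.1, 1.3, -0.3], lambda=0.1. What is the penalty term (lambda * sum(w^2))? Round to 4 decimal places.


Squaring each weight:
(-1.1)^2 = 1.21
0.2^2 = 0.04
1.1^2 = 1.21
1.3^2 = 1.69
(-0.3)^2 = 0.09
Sum of squares = 4.24
Penalty = 0.1 * 4.24 = 0.4240

0.4240


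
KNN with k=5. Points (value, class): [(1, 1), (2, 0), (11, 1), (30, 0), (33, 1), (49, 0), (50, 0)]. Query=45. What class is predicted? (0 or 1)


Distances from query 45:
Point 49 (class 0): distance = 4
Point 50 (class 0): distance = 5
Point 33 (class 1): distance = 12
Point 30 (class 0): distance = 15
Point 11 (class 1): distance = 34
K=5 nearest neighbors: classes = [0, 0, 1, 0, 1]
Votes for class 1: 2 / 5
Majority vote => class 0

0


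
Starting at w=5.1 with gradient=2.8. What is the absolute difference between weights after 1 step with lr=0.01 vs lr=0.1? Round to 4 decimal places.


With lr=0.01: w_new = 5.1 - 0.01 * 2.8 = 5.072
With lr=0.1: w_new = 5.1 - 0.1 * 2.8 = 4.82
Absolute difference = |5.072 - 4.82|
= 0.2520

0.2520


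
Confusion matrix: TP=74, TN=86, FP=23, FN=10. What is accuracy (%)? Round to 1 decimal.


Accuracy = (TP + TN) / (TP + TN + FP + FN) * 100
= (74 + 86) / (74 + 86 + 23 + 10)
= 160 / 193
= 0.829
= 82.9%

82.9


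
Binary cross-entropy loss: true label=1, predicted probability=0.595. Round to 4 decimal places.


For y=1: Loss = -log(p)
= -log(0.595)
= -(-0.5192)
= 0.5192

0.5192


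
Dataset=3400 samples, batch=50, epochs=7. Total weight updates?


Iterations per epoch = 3400 / 50 = 68
Total updates = iterations_per_epoch * epochs
= 68 * 7
= 476

476


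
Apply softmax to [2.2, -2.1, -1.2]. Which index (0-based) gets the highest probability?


Softmax is a monotonic transformation, so it preserves the argmax.
We need to find the index of the maximum logit.
Index 0: 2.2
Index 1: -2.1
Index 2: -1.2
Maximum logit = 2.2 at index 0

0


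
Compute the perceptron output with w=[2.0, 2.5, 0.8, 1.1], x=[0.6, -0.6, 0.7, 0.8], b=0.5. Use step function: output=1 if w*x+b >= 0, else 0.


z = w . x + b
= 2.0*0.6 + 2.5*-0.6 + 0.8*0.7 + 1.1*0.8 + 0.5
= 1.2 + -1.5 + 0.56 + 0.88 + 0.5
= 1.14 + 0.5
= 1.64
Since z = 1.64 >= 0, output = 1

1


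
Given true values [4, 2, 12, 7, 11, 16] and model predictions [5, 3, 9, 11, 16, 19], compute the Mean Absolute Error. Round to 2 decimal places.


Absolute errors: [1, 1, 3, 4, 5, 3]
Sum of absolute errors = 17
MAE = 17 / 6 = 2.83

2.83


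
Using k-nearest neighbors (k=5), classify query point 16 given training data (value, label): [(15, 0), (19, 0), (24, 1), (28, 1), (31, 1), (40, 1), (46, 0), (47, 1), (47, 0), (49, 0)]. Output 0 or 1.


Distances from query 16:
Point 15 (class 0): distance = 1
Point 19 (class 0): distance = 3
Point 24 (class 1): distance = 8
Point 28 (class 1): distance = 12
Point 31 (class 1): distance = 15
K=5 nearest neighbors: classes = [0, 0, 1, 1, 1]
Votes for class 1: 3 / 5
Majority vote => class 1

1


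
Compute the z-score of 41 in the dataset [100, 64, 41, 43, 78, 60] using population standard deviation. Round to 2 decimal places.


Mean = (100 + 64 + 41 + 43 + 78 + 60) / 6 = 64.3333
Variance = sum((x_i - mean)^2) / n = 412.8889
Std = sqrt(412.8889) = 20.3197
Z = (x - mean) / std
= (41 - 64.3333) / 20.3197
= -23.3333 / 20.3197
= -1.15

-1.15


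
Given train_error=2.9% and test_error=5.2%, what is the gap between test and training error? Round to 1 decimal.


Generalization gap = test_error - train_error
= 5.2 - 2.9
= 2.3%
A moderate gap.

2.3


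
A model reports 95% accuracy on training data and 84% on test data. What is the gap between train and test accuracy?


Gap = train_accuracy - test_accuracy
= 95 - 84
= 11%
This gap suggests the model is overfitting.

11


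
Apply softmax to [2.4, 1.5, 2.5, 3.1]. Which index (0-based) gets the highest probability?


Softmax is a monotonic transformation, so it preserves the argmax.
We need to find the index of the maximum logit.
Index 0: 2.4
Index 1: 1.5
Index 2: 2.5
Index 3: 3.1
Maximum logit = 3.1 at index 3

3


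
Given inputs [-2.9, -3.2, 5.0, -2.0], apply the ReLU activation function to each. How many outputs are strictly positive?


ReLU(x) = max(0, x) for each element:
ReLU(-2.9) = 0
ReLU(-3.2) = 0
ReLU(5.0) = 5.0
ReLU(-2.0) = 0
Active neurons (>0): 1

1


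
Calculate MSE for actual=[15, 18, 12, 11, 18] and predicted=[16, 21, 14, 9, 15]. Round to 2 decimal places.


Differences: [-1, -3, -2, 2, 3]
Squared errors: [1, 9, 4, 4, 9]
Sum of squared errors = 27
MSE = 27 / 5 = 5.40

5.40


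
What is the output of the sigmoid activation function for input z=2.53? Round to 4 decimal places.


sigmoid(z) = 1 / (1 + exp(-z))
exp(-(2.53)) = exp(-2.53) = 0.0797
1 + 0.0797 = 1.0797
1 / 1.0797 = 0.9262

0.9262


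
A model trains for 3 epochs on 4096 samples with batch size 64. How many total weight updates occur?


Iterations per epoch = 4096 / 64 = 64
Total updates = iterations_per_epoch * epochs
= 64 * 3
= 192

192


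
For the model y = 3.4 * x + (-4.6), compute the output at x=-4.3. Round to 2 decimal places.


y = 3.4 * -4.3 + (-4.6)
= -14.62 + (-4.6)
= -19.22

-19.22


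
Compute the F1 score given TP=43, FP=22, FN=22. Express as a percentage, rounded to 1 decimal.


Precision = TP / (TP + FP) = 43 / 65 = 0.6615
Recall = TP / (TP + FN) = 43 / 65 = 0.6615
F1 = 2 * P * R / (P + R)
= 2 * 0.6615 * 0.6615 / (0.6615 + 0.6615)
= 0.8753 / 1.3231
= 0.6615
As percentage: 66.2%

66.2


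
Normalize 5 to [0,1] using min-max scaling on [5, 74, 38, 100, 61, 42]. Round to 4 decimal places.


Min = 5, Max = 100
Range = 100 - 5 = 95
Scaled = (x - min) / (max - min)
= (5 - 5) / 95
= 0 / 95
= 0.0000

0.0000


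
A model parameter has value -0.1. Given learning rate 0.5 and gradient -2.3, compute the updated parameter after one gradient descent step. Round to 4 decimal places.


w_new = w_old - lr * gradient
= -0.1 - 0.5 * -2.3
= -0.1 - (-1.15)
= 1.0500

1.0500


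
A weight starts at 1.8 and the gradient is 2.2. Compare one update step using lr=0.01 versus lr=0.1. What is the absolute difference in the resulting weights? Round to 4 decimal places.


With lr=0.01: w_new = 1.8 - 0.01 * 2.2 = 1.778
With lr=0.1: w_new = 1.8 - 0.1 * 2.2 = 1.58
Absolute difference = |1.778 - 1.58|
= 0.1980

0.1980


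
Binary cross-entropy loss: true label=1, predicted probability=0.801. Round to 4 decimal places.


For y=1: Loss = -log(p)
= -log(0.801)
= -(-0.2219)
= 0.2219

0.2219


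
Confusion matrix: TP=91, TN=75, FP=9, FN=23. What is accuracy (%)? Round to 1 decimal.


Accuracy = (TP + TN) / (TP + TN + FP + FN) * 100
= (91 + 75) / (91 + 75 + 9 + 23)
= 166 / 198
= 0.8384
= 83.8%

83.8


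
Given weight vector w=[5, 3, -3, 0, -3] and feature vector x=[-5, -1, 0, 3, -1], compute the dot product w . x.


Element-wise products:
5 * -5 = -25
3 * -1 = -3
-3 * 0 = 0
0 * 3 = 0
-3 * -1 = 3
Sum = -25 + -3 + 0 + 0 + 3
= -25

-25


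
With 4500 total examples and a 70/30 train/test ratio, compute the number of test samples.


Train samples = 4500 * 70% = 3150
Test samples = 4500 - 3150
= 1350

1350


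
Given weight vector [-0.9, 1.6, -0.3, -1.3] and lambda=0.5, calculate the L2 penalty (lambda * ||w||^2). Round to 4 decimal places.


Squaring each weight:
(-0.9)^2 = 0.81
1.6^2 = 2.56
(-0.3)^2 = 0.09
(-1.3)^2 = 1.69
Sum of squares = 5.15
Penalty = 0.5 * 5.15 = 2.5750

2.5750


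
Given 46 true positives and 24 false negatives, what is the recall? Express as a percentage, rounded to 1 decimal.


Recall = TP / (TP + FN) * 100
= 46 / (46 + 24)
= 46 / 70
= 0.6571
= 65.7%

65.7


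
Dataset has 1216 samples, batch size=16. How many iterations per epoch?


Iterations per epoch = dataset_size / batch_size
= 1216 / 16
= 76

76


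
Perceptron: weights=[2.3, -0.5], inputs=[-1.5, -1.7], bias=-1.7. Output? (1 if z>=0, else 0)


z = w . x + b
= 2.3*-1.5 + -0.5*-1.7 + -1.7
= -3.45 + 0.85 + -1.7
= -2.6 + -1.7
= -4.3
Since z = -4.3 < 0, output = 0

0


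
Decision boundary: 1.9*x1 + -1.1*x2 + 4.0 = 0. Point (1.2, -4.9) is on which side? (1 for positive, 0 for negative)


Compute 1.9 * 1.2 + -1.1 * -4.9 + 4.0
= 2.28 + 5.39 + 4.0
= 11.67
Since 11.67 >= 0, the point is on the positive side.

1


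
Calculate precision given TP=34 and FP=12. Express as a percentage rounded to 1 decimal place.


Precision = TP / (TP + FP) * 100
= 34 / (34 + 12)
= 34 / 46
= 0.7391
= 73.9%

73.9


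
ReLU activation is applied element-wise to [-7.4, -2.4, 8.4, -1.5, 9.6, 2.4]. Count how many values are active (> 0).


ReLU(x) = max(0, x) for each element:
ReLU(-7.4) = 0
ReLU(-2.4) = 0
ReLU(8.4) = 8.4
ReLU(-1.5) = 0
ReLU(9.6) = 9.6
ReLU(2.4) = 2.4
Active neurons (>0): 3

3


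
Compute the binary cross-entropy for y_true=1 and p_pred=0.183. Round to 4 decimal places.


For y=1: Loss = -log(p)
= -log(0.183)
= -(-1.6983)
= 1.6983

1.6983


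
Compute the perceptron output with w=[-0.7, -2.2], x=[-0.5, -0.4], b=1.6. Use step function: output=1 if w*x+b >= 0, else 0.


z = w . x + b
= -0.7*-0.5 + -2.2*-0.4 + 1.6
= 0.35 + 0.88 + 1.6
= 1.23 + 1.6
= 2.83
Since z = 2.83 >= 0, output = 1

1


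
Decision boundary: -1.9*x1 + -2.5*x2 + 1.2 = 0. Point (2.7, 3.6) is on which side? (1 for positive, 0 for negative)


Compute -1.9 * 2.7 + -2.5 * 3.6 + 1.2
= -5.13 + -9.0 + 1.2
= -12.93
Since -12.93 < 0, the point is on the negative side.

0


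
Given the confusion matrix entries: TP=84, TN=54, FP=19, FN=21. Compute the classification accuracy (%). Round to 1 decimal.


Accuracy = (TP + TN) / (TP + TN + FP + FN) * 100
= (84 + 54) / (84 + 54 + 19 + 21)
= 138 / 178
= 0.7753
= 77.5%

77.5


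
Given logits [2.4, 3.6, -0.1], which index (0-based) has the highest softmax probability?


Softmax is a monotonic transformation, so it preserves the argmax.
We need to find the index of the maximum logit.
Index 0: 2.4
Index 1: 3.6
Index 2: -0.1
Maximum logit = 3.6 at index 1

1


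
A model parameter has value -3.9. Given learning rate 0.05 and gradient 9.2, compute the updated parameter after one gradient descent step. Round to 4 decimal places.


w_new = w_old - lr * gradient
= -3.9 - 0.05 * 9.2
= -3.9 - (0.46)
= -4.3600

-4.3600


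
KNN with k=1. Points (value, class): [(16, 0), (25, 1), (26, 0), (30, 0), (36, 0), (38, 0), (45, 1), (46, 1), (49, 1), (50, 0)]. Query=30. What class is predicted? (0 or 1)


Distances from query 30:
Point 30 (class 0): distance = 0
K=1 nearest neighbors: classes = [0]
Votes for class 1: 0 / 1
Majority vote => class 0

0


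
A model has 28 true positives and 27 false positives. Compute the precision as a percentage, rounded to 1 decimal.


Precision = TP / (TP + FP) * 100
= 28 / (28 + 27)
= 28 / 55
= 0.5091
= 50.9%

50.9


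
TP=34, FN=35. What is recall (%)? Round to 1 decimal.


Recall = TP / (TP + FN) * 100
= 34 / (34 + 35)
= 34 / 69
= 0.4928
= 49.3%

49.3


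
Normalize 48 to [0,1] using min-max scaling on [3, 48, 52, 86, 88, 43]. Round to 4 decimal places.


Min = 3, Max = 88
Range = 88 - 3 = 85
Scaled = (x - min) / (max - min)
= (48 - 3) / 85
= 45 / 85
= 0.5294

0.5294


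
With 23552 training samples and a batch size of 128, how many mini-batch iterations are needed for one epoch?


Iterations per epoch = dataset_size / batch_size
= 23552 / 128
= 184

184


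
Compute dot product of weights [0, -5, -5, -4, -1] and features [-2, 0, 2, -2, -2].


Element-wise products:
0 * -2 = 0
-5 * 0 = 0
-5 * 2 = -10
-4 * -2 = 8
-1 * -2 = 2
Sum = 0 + 0 + -10 + 8 + 2
= 0

0


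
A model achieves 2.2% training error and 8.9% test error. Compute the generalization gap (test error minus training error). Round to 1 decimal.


Generalization gap = test_error - train_error
= 8.9 - 2.2
= 6.7%
A moderate gap.

6.7


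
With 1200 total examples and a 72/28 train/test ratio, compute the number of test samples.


Train samples = 1200 * 72% = 864
Test samples = 1200 - 864
= 336

336


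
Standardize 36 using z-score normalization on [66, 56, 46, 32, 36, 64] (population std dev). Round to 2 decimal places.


Mean = (66 + 56 + 46 + 32 + 36 + 64) / 6 = 50.0
Variance = sum((x_i - mean)^2) / n = 170.6667
Std = sqrt(170.6667) = 13.0639
Z = (x - mean) / std
= (36 - 50.0) / 13.0639
= -14.0 / 13.0639
= -1.07

-1.07


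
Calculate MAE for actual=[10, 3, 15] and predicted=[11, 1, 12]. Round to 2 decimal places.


Absolute errors: [1, 2, 3]
Sum of absolute errors = 6
MAE = 6 / 3 = 2.00

2.00


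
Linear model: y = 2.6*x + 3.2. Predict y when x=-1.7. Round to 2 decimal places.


y = 2.6 * -1.7 + (3.2)
= -4.42 + (3.2)
= -1.22

-1.22


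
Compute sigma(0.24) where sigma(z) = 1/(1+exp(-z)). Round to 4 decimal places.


sigmoid(z) = 1 / (1 + exp(-z))
exp(-(0.24)) = exp(-0.24) = 0.7866
1 + 0.7866 = 1.7866
1 / 1.7866 = 0.5597

0.5597


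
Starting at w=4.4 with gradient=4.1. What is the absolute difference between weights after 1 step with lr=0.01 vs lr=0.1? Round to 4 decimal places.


With lr=0.01: w_new = 4.4 - 0.01 * 4.1 = 4.359
With lr=0.1: w_new = 4.4 - 0.1 * 4.1 = 3.99
Absolute difference = |4.359 - 3.99|
= 0.3690

0.3690


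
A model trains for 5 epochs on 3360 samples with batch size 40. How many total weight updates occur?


Iterations per epoch = 3360 / 40 = 84
Total updates = iterations_per_epoch * epochs
= 84 * 5
= 420

420


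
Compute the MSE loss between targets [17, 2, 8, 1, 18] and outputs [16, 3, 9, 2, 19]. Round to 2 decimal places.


Differences: [1, -1, -1, -1, -1]
Squared errors: [1, 1, 1, 1, 1]
Sum of squared errors = 5
MSE = 5 / 5 = 1.00

1.00


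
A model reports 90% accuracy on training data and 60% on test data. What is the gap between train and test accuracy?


Gap = train_accuracy - test_accuracy
= 90 - 60
= 30%
This large gap strongly indicates overfitting.

30


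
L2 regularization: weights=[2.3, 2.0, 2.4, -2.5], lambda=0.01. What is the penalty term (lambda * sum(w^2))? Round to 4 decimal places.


Squaring each weight:
2.3^2 = 5.29
2.0^2 = 4.0
2.4^2 = 5.76
(-2.5)^2 = 6.25
Sum of squares = 21.3
Penalty = 0.01 * 21.3 = 0.2130

0.2130


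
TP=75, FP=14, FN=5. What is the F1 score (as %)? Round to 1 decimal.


Precision = TP / (TP + FP) = 75 / 89 = 0.8427
Recall = TP / (TP + FN) = 75 / 80 = 0.9375
F1 = 2 * P * R / (P + R)
= 2 * 0.8427 * 0.9375 / (0.8427 + 0.9375)
= 1.5801 / 1.7802
= 0.8876
As percentage: 88.8%

88.8


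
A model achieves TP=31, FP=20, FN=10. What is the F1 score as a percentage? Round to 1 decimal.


Precision = TP / (TP + FP) = 31 / 51 = 0.6078
Recall = TP / (TP + FN) = 31 / 41 = 0.7561
F1 = 2 * P * R / (P + R)
= 2 * 0.6078 * 0.7561 / (0.6078 + 0.7561)
= 0.9192 / 1.3639
= 0.6739
As percentage: 67.4%

67.4


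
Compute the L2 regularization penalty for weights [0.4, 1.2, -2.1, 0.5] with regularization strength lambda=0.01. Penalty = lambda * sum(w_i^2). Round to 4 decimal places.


Squaring each weight:
0.4^2 = 0.16
1.2^2 = 1.44
(-2.1)^2 = 4.41
0.5^2 = 0.25
Sum of squares = 6.26
Penalty = 0.01 * 6.26 = 0.0626

0.0626


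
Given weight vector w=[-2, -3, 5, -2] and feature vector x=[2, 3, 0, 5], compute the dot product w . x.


Element-wise products:
-2 * 2 = -4
-3 * 3 = -9
5 * 0 = 0
-2 * 5 = -10
Sum = -4 + -9 + 0 + -10
= -23

-23


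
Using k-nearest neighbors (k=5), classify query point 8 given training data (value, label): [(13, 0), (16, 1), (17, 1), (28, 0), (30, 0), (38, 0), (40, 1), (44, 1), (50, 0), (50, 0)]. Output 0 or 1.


Distances from query 8:
Point 13 (class 0): distance = 5
Point 16 (class 1): distance = 8
Point 17 (class 1): distance = 9
Point 28 (class 0): distance = 20
Point 30 (class 0): distance = 22
K=5 nearest neighbors: classes = [0, 1, 1, 0, 0]
Votes for class 1: 2 / 5
Majority vote => class 0

0


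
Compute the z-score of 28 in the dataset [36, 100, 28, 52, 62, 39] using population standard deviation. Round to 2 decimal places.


Mean = (36 + 100 + 28 + 52 + 62 + 39) / 6 = 52.8333
Variance = sum((x_i - mean)^2) / n = 566.8056
Std = sqrt(566.8056) = 23.8077
Z = (x - mean) / std
= (28 - 52.8333) / 23.8077
= -24.8333 / 23.8077
= -1.04

-1.04


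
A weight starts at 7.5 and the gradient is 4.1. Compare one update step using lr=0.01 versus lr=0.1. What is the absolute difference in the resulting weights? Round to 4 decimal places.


With lr=0.01: w_new = 7.5 - 0.01 * 4.1 = 7.459
With lr=0.1: w_new = 7.5 - 0.1 * 4.1 = 7.09
Absolute difference = |7.459 - 7.09|
= 0.3690

0.3690


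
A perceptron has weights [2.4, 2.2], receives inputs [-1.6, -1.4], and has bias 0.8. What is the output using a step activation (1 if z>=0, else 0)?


z = w . x + b
= 2.4*-1.6 + 2.2*-1.4 + 0.8
= -3.84 + -3.08 + 0.8
= -6.92 + 0.8
= -6.12
Since z = -6.12 < 0, output = 0

0


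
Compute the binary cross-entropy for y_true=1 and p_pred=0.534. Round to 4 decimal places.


For y=1: Loss = -log(p)
= -log(0.534)
= -(-0.6274)
= 0.6274

0.6274


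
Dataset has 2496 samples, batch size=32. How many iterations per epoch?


Iterations per epoch = dataset_size / batch_size
= 2496 / 32
= 78

78


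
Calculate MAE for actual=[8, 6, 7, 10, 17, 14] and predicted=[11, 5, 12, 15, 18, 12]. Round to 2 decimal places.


Absolute errors: [3, 1, 5, 5, 1, 2]
Sum of absolute errors = 17
MAE = 17 / 6 = 2.83

2.83


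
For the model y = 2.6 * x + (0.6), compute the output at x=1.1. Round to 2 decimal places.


y = 2.6 * 1.1 + (0.6)
= 2.86 + (0.6)
= 3.46

3.46


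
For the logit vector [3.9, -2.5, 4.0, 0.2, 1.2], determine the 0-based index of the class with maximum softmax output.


Softmax is a monotonic transformation, so it preserves the argmax.
We need to find the index of the maximum logit.
Index 0: 3.9
Index 1: -2.5
Index 2: 4.0
Index 3: 0.2
Index 4: 1.2
Maximum logit = 4.0 at index 2

2


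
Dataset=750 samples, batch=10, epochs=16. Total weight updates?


Iterations per epoch = 750 / 10 = 75
Total updates = iterations_per_epoch * epochs
= 75 * 16
= 1200

1200


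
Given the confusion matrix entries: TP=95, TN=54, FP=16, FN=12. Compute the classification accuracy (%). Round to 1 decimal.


Accuracy = (TP + TN) / (TP + TN + FP + FN) * 100
= (95 + 54) / (95 + 54 + 16 + 12)
= 149 / 177
= 0.8418
= 84.2%

84.2


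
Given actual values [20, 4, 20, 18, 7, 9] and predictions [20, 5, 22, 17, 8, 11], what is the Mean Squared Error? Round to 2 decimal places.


Differences: [0, -1, -2, 1, -1, -2]
Squared errors: [0, 1, 4, 1, 1, 4]
Sum of squared errors = 11
MSE = 11 / 6 = 1.83

1.83


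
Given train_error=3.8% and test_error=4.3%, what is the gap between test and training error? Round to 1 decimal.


Generalization gap = test_error - train_error
= 4.3 - 3.8
= 0.5%
A small gap suggests good generalization.

0.5


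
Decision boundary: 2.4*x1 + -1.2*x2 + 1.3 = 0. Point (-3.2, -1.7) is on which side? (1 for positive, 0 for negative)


Compute 2.4 * -3.2 + -1.2 * -1.7 + 1.3
= -7.68 + 2.04 + 1.3
= -4.34
Since -4.34 < 0, the point is on the negative side.

0


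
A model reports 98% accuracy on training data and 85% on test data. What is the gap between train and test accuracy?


Gap = train_accuracy - test_accuracy
= 98 - 85
= 13%
This gap suggests the model is overfitting.

13


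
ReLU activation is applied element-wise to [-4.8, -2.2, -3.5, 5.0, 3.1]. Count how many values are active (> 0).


ReLU(x) = max(0, x) for each element:
ReLU(-4.8) = 0
ReLU(-2.2) = 0
ReLU(-3.5) = 0
ReLU(5.0) = 5.0
ReLU(3.1) = 3.1
Active neurons (>0): 2

2


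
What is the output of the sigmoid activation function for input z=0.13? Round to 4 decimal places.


sigmoid(z) = 1 / (1 + exp(-z))
exp(-(0.13)) = exp(-0.13) = 0.8781
1 + 0.8781 = 1.8781
1 / 1.8781 = 0.5325

0.5325


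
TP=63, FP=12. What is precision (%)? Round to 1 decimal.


Precision = TP / (TP + FP) * 100
= 63 / (63 + 12)
= 63 / 75
= 0.84
= 84.0%

84.0


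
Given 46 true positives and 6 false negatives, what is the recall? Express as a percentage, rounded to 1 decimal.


Recall = TP / (TP + FN) * 100
= 46 / (46 + 6)
= 46 / 52
= 0.8846
= 88.5%

88.5


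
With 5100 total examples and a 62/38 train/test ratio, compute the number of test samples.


Train samples = 5100 * 62% = 3162
Test samples = 5100 - 3162
= 1938

1938


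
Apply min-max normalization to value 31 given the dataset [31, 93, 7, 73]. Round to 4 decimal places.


Min = 7, Max = 93
Range = 93 - 7 = 86
Scaled = (x - min) / (max - min)
= (31 - 7) / 86
= 24 / 86
= 0.2791

0.2791


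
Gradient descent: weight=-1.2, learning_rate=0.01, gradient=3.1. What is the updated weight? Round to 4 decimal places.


w_new = w_old - lr * gradient
= -1.2 - 0.01 * 3.1
= -1.2 - (0.031)
= -1.2310

-1.2310


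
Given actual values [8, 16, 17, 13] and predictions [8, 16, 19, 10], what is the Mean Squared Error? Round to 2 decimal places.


Differences: [0, 0, -2, 3]
Squared errors: [0, 0, 4, 9]
Sum of squared errors = 13
MSE = 13 / 4 = 3.25

3.25


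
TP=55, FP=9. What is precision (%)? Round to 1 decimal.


Precision = TP / (TP + FP) * 100
= 55 / (55 + 9)
= 55 / 64
= 0.8594
= 85.9%

85.9


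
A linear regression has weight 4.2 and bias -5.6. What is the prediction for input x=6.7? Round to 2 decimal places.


y = 4.2 * 6.7 + (-5.6)
= 28.14 + (-5.6)
= 22.54

22.54


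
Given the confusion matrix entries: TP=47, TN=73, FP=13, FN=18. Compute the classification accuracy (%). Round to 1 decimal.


Accuracy = (TP + TN) / (TP + TN + FP + FN) * 100
= (47 + 73) / (47 + 73 + 13 + 18)
= 120 / 151
= 0.7947
= 79.5%

79.5


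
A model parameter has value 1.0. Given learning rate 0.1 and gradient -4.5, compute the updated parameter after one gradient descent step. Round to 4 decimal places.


w_new = w_old - lr * gradient
= 1.0 - 0.1 * -4.5
= 1.0 - (-0.45)
= 1.4500

1.4500


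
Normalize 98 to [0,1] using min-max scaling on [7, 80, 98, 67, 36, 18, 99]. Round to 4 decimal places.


Min = 7, Max = 99
Range = 99 - 7 = 92
Scaled = (x - min) / (max - min)
= (98 - 7) / 92
= 91 / 92
= 0.9891

0.9891
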